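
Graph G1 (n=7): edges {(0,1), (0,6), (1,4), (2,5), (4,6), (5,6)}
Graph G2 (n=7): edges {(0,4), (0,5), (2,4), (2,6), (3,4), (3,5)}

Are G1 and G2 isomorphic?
Yes, isomorphic

The graphs are isomorphic.
One valid mapping φ: V(G1) → V(G2): 0→3, 1→5, 2→6, 3→1, 4→0, 5→2, 6→4

Verify φ preserves adjacency — for each edge of G1, its image is an edge of G2:
  (0,1) → (φ(0),φ(1)) = (3,5) ∈ E(G2) ✓
  (0,6) → (φ(0),φ(6)) = (3,4) ∈ E(G2) ✓
  (1,4) → (φ(1),φ(4)) = (0,5) ∈ E(G2) ✓
  (2,5) → (φ(2),φ(5)) = (2,6) ∈ E(G2) ✓
  (4,6) → (φ(4),φ(6)) = (0,4) ∈ E(G2) ✓
  (5,6) → (φ(5),φ(6)) = (2,4) ∈ E(G2) ✓
All 6 edges of G1 map to edges of G2, and |E(G1)| = |E(G2)| = 6, so φ is a bijection on edges as well as vertices. Hence G1 ≅ G2.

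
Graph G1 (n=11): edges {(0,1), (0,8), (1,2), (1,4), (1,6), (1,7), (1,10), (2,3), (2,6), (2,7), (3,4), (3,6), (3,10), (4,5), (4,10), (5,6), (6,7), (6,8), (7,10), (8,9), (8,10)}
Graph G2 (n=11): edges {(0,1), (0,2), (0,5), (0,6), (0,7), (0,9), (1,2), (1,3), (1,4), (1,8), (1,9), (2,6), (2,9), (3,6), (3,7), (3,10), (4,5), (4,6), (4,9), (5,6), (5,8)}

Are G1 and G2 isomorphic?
Yes, isomorphic

The graphs are isomorphic.
One valid mapping φ: V(G1) → V(G2): 0→7, 1→0, 2→9, 3→4, 4→5, 5→8, 6→1, 7→2, 8→3, 9→10, 10→6

Verify φ preserves adjacency — for each edge of G1, its image is an edge of G2:
  (0,1) → (φ(0),φ(1)) = (0,7) ∈ E(G2) ✓
  (0,8) → (φ(0),φ(8)) = (3,7) ∈ E(G2) ✓
  (1,2) → (φ(1),φ(2)) = (0,9) ∈ E(G2) ✓
  (1,4) → (φ(1),φ(4)) = (0,5) ∈ E(G2) ✓
  (1,6) → (φ(1),φ(6)) = (0,1) ∈ E(G2) ✓
  (1,7) → (φ(1),φ(7)) = (0,2) ∈ E(G2) ✓
  (1,10) → (φ(1),φ(10)) = (0,6) ∈ E(G2) ✓
  (2,3) → (φ(2),φ(3)) = (4,9) ∈ E(G2) ✓
  (2,6) → (φ(2),φ(6)) = (1,9) ∈ E(G2) ✓
  (2,7) → (φ(2),φ(7)) = (2,9) ∈ E(G2) ✓
  (3,4) → (φ(3),φ(4)) = (4,5) ∈ E(G2) ✓
  (3,6) → (φ(3),φ(6)) = (1,4) ∈ E(G2) ✓
  (3,10) → (φ(3),φ(10)) = (4,6) ∈ E(G2) ✓
  (4,5) → (φ(4),φ(5)) = (5,8) ∈ E(G2) ✓
  (4,10) → (φ(4),φ(10)) = (5,6) ∈ E(G2) ✓
  (5,6) → (φ(5),φ(6)) = (1,8) ∈ E(G2) ✓
  (6,7) → (φ(6),φ(7)) = (1,2) ∈ E(G2) ✓
  (6,8) → (φ(6),φ(8)) = (1,3) ∈ E(G2) ✓
  (7,10) → (φ(7),φ(10)) = (2,6) ∈ E(G2) ✓
  (8,9) → (φ(8),φ(9)) = (3,10) ∈ E(G2) ✓
  (8,10) → (φ(8),φ(10)) = (3,6) ∈ E(G2) ✓
All 21 edges of G1 map to edges of G2, and |E(G1)| = |E(G2)| = 21, so φ is a bijection on edges as well as vertices. Hence G1 ≅ G2.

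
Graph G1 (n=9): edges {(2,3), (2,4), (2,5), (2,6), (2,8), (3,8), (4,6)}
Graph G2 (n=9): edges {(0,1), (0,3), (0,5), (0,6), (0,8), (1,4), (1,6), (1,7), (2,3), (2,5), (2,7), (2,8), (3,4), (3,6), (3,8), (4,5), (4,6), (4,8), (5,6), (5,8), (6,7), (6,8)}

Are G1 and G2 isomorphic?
No, not isomorphic

The graphs are NOT isomorphic.

Connected components of G1: 4 component(s) with vertex sets [[0], [1], [7], [2, 3, 4, 5, 6, 8]], sizes [1, 1, 1, 6].
Connected components of G2: 1 component(s) with vertex sets [[0, 1, 2, 3, 4, 5, 6, 7, 8]], sizes [9].
The number of connected components (and the multiset of component sizes) is an isomorphism invariant — an isomorphism maps each component of G1 bijectively onto a component of G2. Since G1 has 4 component(s) and G2 has 1, they cannot be isomorphic.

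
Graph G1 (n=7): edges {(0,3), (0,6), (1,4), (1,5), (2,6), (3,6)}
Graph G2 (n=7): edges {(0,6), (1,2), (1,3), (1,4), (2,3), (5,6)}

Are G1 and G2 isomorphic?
Yes, isomorphic

The graphs are isomorphic.
One valid mapping φ: V(G1) → V(G2): 0→2, 1→6, 2→4, 3→3, 4→5, 5→0, 6→1

Verify φ preserves adjacency — for each edge of G1, its image is an edge of G2:
  (0,3) → (φ(0),φ(3)) = (2,3) ∈ E(G2) ✓
  (0,6) → (φ(0),φ(6)) = (1,2) ∈ E(G2) ✓
  (1,4) → (φ(1),φ(4)) = (5,6) ∈ E(G2) ✓
  (1,5) → (φ(1),φ(5)) = (0,6) ∈ E(G2) ✓
  (2,6) → (φ(2),φ(6)) = (1,4) ∈ E(G2) ✓
  (3,6) → (φ(3),φ(6)) = (1,3) ∈ E(G2) ✓
All 6 edges of G1 map to edges of G2, and |E(G1)| = |E(G2)| = 6, so φ is a bijection on edges as well as vertices. Hence G1 ≅ G2.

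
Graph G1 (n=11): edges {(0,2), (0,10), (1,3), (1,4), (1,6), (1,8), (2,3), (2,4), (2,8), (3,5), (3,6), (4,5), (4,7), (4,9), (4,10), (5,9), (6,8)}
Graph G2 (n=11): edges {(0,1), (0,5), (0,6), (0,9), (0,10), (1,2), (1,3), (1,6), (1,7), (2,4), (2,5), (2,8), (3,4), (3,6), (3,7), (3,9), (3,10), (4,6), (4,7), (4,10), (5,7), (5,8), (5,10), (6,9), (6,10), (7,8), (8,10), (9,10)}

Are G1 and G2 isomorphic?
No, not isomorphic

The graphs are NOT isomorphic.

Degrees in G1: deg(0)=2, deg(1)=4, deg(2)=4, deg(3)=4, deg(4)=6, deg(5)=3, deg(6)=3, deg(7)=1, deg(8)=3, deg(9)=2, deg(10)=2.
Sorted degree sequence of G1: [6, 4, 4, 4, 3, 3, 3, 2, 2, 2, 1].
Degrees in G2: deg(0)=5, deg(1)=5, deg(2)=4, deg(3)=6, deg(4)=5, deg(5)=5, deg(6)=6, deg(7)=5, deg(8)=4, deg(9)=4, deg(10)=7.
Sorted degree sequence of G2: [7, 6, 6, 5, 5, 5, 5, 5, 4, 4, 4].
The (sorted) degree sequence is an isomorphism invariant, so since G1 and G2 have different degree sequences they cannot be isomorphic.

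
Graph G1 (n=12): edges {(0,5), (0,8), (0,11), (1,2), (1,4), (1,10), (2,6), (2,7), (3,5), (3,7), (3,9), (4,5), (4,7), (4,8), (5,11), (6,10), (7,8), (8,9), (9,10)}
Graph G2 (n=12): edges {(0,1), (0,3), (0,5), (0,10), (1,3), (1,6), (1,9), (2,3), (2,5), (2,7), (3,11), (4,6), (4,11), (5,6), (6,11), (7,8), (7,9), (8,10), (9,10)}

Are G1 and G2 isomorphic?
Yes, isomorphic

The graphs are isomorphic.
One valid mapping φ: V(G1) → V(G2): 0→11, 1→9, 2→10, 3→5, 4→1, 5→6, 6→8, 7→0, 8→3, 9→2, 10→7, 11→4

Verify φ preserves adjacency — for each edge of G1, its image is an edge of G2:
  (0,5) → (φ(0),φ(5)) = (6,11) ∈ E(G2) ✓
  (0,8) → (φ(0),φ(8)) = (3,11) ∈ E(G2) ✓
  (0,11) → (φ(0),φ(11)) = (4,11) ∈ E(G2) ✓
  (1,2) → (φ(1),φ(2)) = (9,10) ∈ E(G2) ✓
  (1,4) → (φ(1),φ(4)) = (1,9) ∈ E(G2) ✓
  (1,10) → (φ(1),φ(10)) = (7,9) ∈ E(G2) ✓
  (2,6) → (φ(2),φ(6)) = (8,10) ∈ E(G2) ✓
  (2,7) → (φ(2),φ(7)) = (0,10) ∈ E(G2) ✓
  (3,5) → (φ(3),φ(5)) = (5,6) ∈ E(G2) ✓
  (3,7) → (φ(3),φ(7)) = (0,5) ∈ E(G2) ✓
  (3,9) → (φ(3),φ(9)) = (2,5) ∈ E(G2) ✓
  (4,5) → (φ(4),φ(5)) = (1,6) ∈ E(G2) ✓
  (4,7) → (φ(4),φ(7)) = (0,1) ∈ E(G2) ✓
  (4,8) → (φ(4),φ(8)) = (1,3) ∈ E(G2) ✓
  (5,11) → (φ(5),φ(11)) = (4,6) ∈ E(G2) ✓
  (6,10) → (φ(6),φ(10)) = (7,8) ∈ E(G2) ✓
  (7,8) → (φ(7),φ(8)) = (0,3) ∈ E(G2) ✓
  (8,9) → (φ(8),φ(9)) = (2,3) ∈ E(G2) ✓
  (9,10) → (φ(9),φ(10)) = (2,7) ∈ E(G2) ✓
All 19 edges of G1 map to edges of G2, and |E(G1)| = |E(G2)| = 19, so φ is a bijection on edges as well as vertices. Hence G1 ≅ G2.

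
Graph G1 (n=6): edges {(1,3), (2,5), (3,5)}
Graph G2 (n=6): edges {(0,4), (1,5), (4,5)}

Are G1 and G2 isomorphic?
Yes, isomorphic

The graphs are isomorphic.
One valid mapping φ: V(G1) → V(G2): 0→2, 1→0, 2→1, 3→4, 4→3, 5→5

Verify φ preserves adjacency — for each edge of G1, its image is an edge of G2:
  (1,3) → (φ(1),φ(3)) = (0,4) ∈ E(G2) ✓
  (2,5) → (φ(2),φ(5)) = (1,5) ∈ E(G2) ✓
  (3,5) → (φ(3),φ(5)) = (4,5) ∈ E(G2) ✓
All 3 edges of G1 map to edges of G2, and |E(G1)| = |E(G2)| = 3, so φ is a bijection on edges as well as vertices. Hence G1 ≅ G2.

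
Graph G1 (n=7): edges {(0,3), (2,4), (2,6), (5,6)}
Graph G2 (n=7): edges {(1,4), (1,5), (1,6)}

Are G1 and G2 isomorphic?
No, not isomorphic

The graphs are NOT isomorphic.

Connected components of G1: 3 component(s) with vertex sets [[1], [0, 3], [2, 4, 5, 6]], sizes [1, 2, 4].
Connected components of G2: 4 component(s) with vertex sets [[0], [2], [3], [1, 4, 5, 6]], sizes [1, 1, 1, 4].
The number of connected components (and the multiset of component sizes) is an isomorphism invariant — an isomorphism maps each component of G1 bijectively onto a component of G2. Since G1 has 3 component(s) and G2 has 4, they cannot be isomorphic.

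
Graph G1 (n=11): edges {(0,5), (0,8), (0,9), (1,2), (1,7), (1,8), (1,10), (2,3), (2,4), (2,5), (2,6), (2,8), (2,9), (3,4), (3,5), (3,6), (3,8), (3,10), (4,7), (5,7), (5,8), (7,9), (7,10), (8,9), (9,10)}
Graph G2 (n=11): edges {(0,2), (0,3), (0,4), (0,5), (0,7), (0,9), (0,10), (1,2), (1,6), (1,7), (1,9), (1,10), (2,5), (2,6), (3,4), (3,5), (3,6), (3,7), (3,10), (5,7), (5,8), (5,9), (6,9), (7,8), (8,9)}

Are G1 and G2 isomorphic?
Yes, isomorphic

The graphs are isomorphic.
One valid mapping φ: V(G1) → V(G2): 0→8, 1→2, 2→0, 3→3, 4→10, 5→7, 6→4, 7→1, 8→5, 9→9, 10→6

Verify φ preserves adjacency — for each edge of G1, its image is an edge of G2:
  (0,5) → (φ(0),φ(5)) = (7,8) ∈ E(G2) ✓
  (0,8) → (φ(0),φ(8)) = (5,8) ∈ E(G2) ✓
  (0,9) → (φ(0),φ(9)) = (8,9) ∈ E(G2) ✓
  (1,2) → (φ(1),φ(2)) = (0,2) ∈ E(G2) ✓
  (1,7) → (φ(1),φ(7)) = (1,2) ∈ E(G2) ✓
  (1,8) → (φ(1),φ(8)) = (2,5) ∈ E(G2) ✓
  (1,10) → (φ(1),φ(10)) = (2,6) ∈ E(G2) ✓
  (2,3) → (φ(2),φ(3)) = (0,3) ∈ E(G2) ✓
  (2,4) → (φ(2),φ(4)) = (0,10) ∈ E(G2) ✓
  (2,5) → (φ(2),φ(5)) = (0,7) ∈ E(G2) ✓
  (2,6) → (φ(2),φ(6)) = (0,4) ∈ E(G2) ✓
  (2,8) → (φ(2),φ(8)) = (0,5) ∈ E(G2) ✓
  (2,9) → (φ(2),φ(9)) = (0,9) ∈ E(G2) ✓
  (3,4) → (φ(3),φ(4)) = (3,10) ∈ E(G2) ✓
  (3,5) → (φ(3),φ(5)) = (3,7) ∈ E(G2) ✓
  (3,6) → (φ(3),φ(6)) = (3,4) ∈ E(G2) ✓
  (3,8) → (φ(3),φ(8)) = (3,5) ∈ E(G2) ✓
  (3,10) → (φ(3),φ(10)) = (3,6) ∈ E(G2) ✓
  (4,7) → (φ(4),φ(7)) = (1,10) ∈ E(G2) ✓
  (5,7) → (φ(5),φ(7)) = (1,7) ∈ E(G2) ✓
  (5,8) → (φ(5),φ(8)) = (5,7) ∈ E(G2) ✓
  (7,9) → (φ(7),φ(9)) = (1,9) ∈ E(G2) ✓
  (7,10) → (φ(7),φ(10)) = (1,6) ∈ E(G2) ✓
  (8,9) → (φ(8),φ(9)) = (5,9) ∈ E(G2) ✓
  (9,10) → (φ(9),φ(10)) = (6,9) ∈ E(G2) ✓
All 25 edges of G1 map to edges of G2, and |E(G1)| = |E(G2)| = 25, so φ is a bijection on edges as well as vertices. Hence G1 ≅ G2.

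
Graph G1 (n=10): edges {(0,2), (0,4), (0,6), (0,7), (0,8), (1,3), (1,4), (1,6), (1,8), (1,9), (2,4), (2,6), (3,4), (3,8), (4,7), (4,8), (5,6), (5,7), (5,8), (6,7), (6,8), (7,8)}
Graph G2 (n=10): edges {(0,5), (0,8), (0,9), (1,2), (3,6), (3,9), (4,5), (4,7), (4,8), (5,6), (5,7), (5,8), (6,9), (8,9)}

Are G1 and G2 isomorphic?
No, not isomorphic

The graphs are NOT isomorphic.

Connected components of G1: 1 component(s) with vertex sets [[0, 1, 2, 3, 4, 5, 6, 7, 8, 9]], sizes [10].
Connected components of G2: 2 component(s) with vertex sets [[1, 2], [0, 3, 4, 5, 6, 7, 8, 9]], sizes [2, 8].
The number of connected components (and the multiset of component sizes) is an isomorphism invariant — an isomorphism maps each component of G1 bijectively onto a component of G2. Since G1 has 1 component(s) and G2 has 2, they cannot be isomorphic.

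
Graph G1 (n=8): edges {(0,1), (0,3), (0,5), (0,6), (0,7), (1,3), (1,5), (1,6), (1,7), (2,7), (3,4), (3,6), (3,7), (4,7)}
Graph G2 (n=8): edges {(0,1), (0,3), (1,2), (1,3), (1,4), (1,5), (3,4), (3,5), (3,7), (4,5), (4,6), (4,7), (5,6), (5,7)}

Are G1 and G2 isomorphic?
Yes, isomorphic

The graphs are isomorphic.
One valid mapping φ: V(G1) → V(G2): 0→4, 1→5, 2→2, 3→3, 4→0, 5→6, 6→7, 7→1

Verify φ preserves adjacency — for each edge of G1, its image is an edge of G2:
  (0,1) → (φ(0),φ(1)) = (4,5) ∈ E(G2) ✓
  (0,3) → (φ(0),φ(3)) = (3,4) ∈ E(G2) ✓
  (0,5) → (φ(0),φ(5)) = (4,6) ∈ E(G2) ✓
  (0,6) → (φ(0),φ(6)) = (4,7) ∈ E(G2) ✓
  (0,7) → (φ(0),φ(7)) = (1,4) ∈ E(G2) ✓
  (1,3) → (φ(1),φ(3)) = (3,5) ∈ E(G2) ✓
  (1,5) → (φ(1),φ(5)) = (5,6) ∈ E(G2) ✓
  (1,6) → (φ(1),φ(6)) = (5,7) ∈ E(G2) ✓
  (1,7) → (φ(1),φ(7)) = (1,5) ∈ E(G2) ✓
  (2,7) → (φ(2),φ(7)) = (1,2) ∈ E(G2) ✓
  (3,4) → (φ(3),φ(4)) = (0,3) ∈ E(G2) ✓
  (3,6) → (φ(3),φ(6)) = (3,7) ∈ E(G2) ✓
  (3,7) → (φ(3),φ(7)) = (1,3) ∈ E(G2) ✓
  (4,7) → (φ(4),φ(7)) = (0,1) ∈ E(G2) ✓
All 14 edges of G1 map to edges of G2, and |E(G1)| = |E(G2)| = 14, so φ is a bijection on edges as well as vertices. Hence G1 ≅ G2.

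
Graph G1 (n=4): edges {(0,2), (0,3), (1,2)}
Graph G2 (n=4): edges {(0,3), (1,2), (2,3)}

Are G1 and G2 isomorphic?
Yes, isomorphic

The graphs are isomorphic.
One valid mapping φ: V(G1) → V(G2): 0→3, 1→1, 2→2, 3→0

Verify φ preserves adjacency — for each edge of G1, its image is an edge of G2:
  (0,2) → (φ(0),φ(2)) = (2,3) ∈ E(G2) ✓
  (0,3) → (φ(0),φ(3)) = (0,3) ∈ E(G2) ✓
  (1,2) → (φ(1),φ(2)) = (1,2) ∈ E(G2) ✓
All 3 edges of G1 map to edges of G2, and |E(G1)| = |E(G2)| = 3, so φ is a bijection on edges as well as vertices. Hence G1 ≅ G2.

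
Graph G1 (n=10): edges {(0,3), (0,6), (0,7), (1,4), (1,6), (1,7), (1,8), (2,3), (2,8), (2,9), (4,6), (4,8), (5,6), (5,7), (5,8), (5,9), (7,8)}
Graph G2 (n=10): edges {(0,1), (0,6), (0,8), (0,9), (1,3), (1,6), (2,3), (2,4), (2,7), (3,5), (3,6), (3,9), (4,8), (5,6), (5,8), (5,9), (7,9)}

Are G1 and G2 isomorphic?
Yes, isomorphic

The graphs are isomorphic.
One valid mapping φ: V(G1) → V(G2): 0→8, 1→6, 2→2, 3→4, 4→1, 5→9, 6→0, 7→5, 8→3, 9→7

Verify φ preserves adjacency — for each edge of G1, its image is an edge of G2:
  (0,3) → (φ(0),φ(3)) = (4,8) ∈ E(G2) ✓
  (0,6) → (φ(0),φ(6)) = (0,8) ∈ E(G2) ✓
  (0,7) → (φ(0),φ(7)) = (5,8) ∈ E(G2) ✓
  (1,4) → (φ(1),φ(4)) = (1,6) ∈ E(G2) ✓
  (1,6) → (φ(1),φ(6)) = (0,6) ∈ E(G2) ✓
  (1,7) → (φ(1),φ(7)) = (5,6) ∈ E(G2) ✓
  (1,8) → (φ(1),φ(8)) = (3,6) ∈ E(G2) ✓
  (2,3) → (φ(2),φ(3)) = (2,4) ∈ E(G2) ✓
  (2,8) → (φ(2),φ(8)) = (2,3) ∈ E(G2) ✓
  (2,9) → (φ(2),φ(9)) = (2,7) ∈ E(G2) ✓
  (4,6) → (φ(4),φ(6)) = (0,1) ∈ E(G2) ✓
  (4,8) → (φ(4),φ(8)) = (1,3) ∈ E(G2) ✓
  (5,6) → (φ(5),φ(6)) = (0,9) ∈ E(G2) ✓
  (5,7) → (φ(5),φ(7)) = (5,9) ∈ E(G2) ✓
  (5,8) → (φ(5),φ(8)) = (3,9) ∈ E(G2) ✓
  (5,9) → (φ(5),φ(9)) = (7,9) ∈ E(G2) ✓
  (7,8) → (φ(7),φ(8)) = (3,5) ∈ E(G2) ✓
All 17 edges of G1 map to edges of G2, and |E(G1)| = |E(G2)| = 17, so φ is a bijection on edges as well as vertices. Hence G1 ≅ G2.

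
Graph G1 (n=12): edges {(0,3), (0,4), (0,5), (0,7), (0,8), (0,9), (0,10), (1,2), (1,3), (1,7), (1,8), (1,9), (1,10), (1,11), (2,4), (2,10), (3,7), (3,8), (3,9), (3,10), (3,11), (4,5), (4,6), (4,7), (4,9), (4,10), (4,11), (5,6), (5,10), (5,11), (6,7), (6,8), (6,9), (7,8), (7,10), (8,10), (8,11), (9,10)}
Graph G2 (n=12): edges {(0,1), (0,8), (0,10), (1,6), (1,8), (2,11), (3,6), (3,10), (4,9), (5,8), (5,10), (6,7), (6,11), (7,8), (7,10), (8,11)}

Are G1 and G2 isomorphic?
No, not isomorphic

The graphs are NOT isomorphic.

Connected components of G1: 1 component(s) with vertex sets [[0, 1, 2, 3, 4, 5, 6, 7, 8, 9, 10, 11]], sizes [12].
Connected components of G2: 2 component(s) with vertex sets [[4, 9], [0, 1, 2, 3, 5, 6, 7, 8, 10, 11]], sizes [2, 10].
The number of connected components (and the multiset of component sizes) is an isomorphism invariant — an isomorphism maps each component of G1 bijectively onto a component of G2. Since G1 has 1 component(s) and G2 has 2, they cannot be isomorphic.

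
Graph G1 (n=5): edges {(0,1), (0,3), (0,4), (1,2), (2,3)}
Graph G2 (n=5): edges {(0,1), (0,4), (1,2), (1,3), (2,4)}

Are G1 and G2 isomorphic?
Yes, isomorphic

The graphs are isomorphic.
One valid mapping φ: V(G1) → V(G2): 0→1, 1→2, 2→4, 3→0, 4→3

Verify φ preserves adjacency — for each edge of G1, its image is an edge of G2:
  (0,1) → (φ(0),φ(1)) = (1,2) ∈ E(G2) ✓
  (0,3) → (φ(0),φ(3)) = (0,1) ∈ E(G2) ✓
  (0,4) → (φ(0),φ(4)) = (1,3) ∈ E(G2) ✓
  (1,2) → (φ(1),φ(2)) = (2,4) ∈ E(G2) ✓
  (2,3) → (φ(2),φ(3)) = (0,4) ∈ E(G2) ✓
All 5 edges of G1 map to edges of G2, and |E(G1)| = |E(G2)| = 5, so φ is a bijection on edges as well as vertices. Hence G1 ≅ G2.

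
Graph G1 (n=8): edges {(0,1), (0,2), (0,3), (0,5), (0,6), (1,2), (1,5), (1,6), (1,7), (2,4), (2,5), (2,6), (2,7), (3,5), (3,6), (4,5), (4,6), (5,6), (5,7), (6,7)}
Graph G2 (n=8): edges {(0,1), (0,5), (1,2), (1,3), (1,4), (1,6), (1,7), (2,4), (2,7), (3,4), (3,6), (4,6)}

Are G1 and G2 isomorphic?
No, not isomorphic

The graphs are NOT isomorphic.

Counting triangles (3-cliques): G1 has 22, G2 has 6.
Triangle count is an isomorphism invariant, so differing triangle counts rule out isomorphism.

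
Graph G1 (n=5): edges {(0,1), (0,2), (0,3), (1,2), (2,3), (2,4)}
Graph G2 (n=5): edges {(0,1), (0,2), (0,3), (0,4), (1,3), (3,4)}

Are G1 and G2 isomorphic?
Yes, isomorphic

The graphs are isomorphic.
One valid mapping φ: V(G1) → V(G2): 0→3, 1→4, 2→0, 3→1, 4→2

Verify φ preserves adjacency — for each edge of G1, its image is an edge of G2:
  (0,1) → (φ(0),φ(1)) = (3,4) ∈ E(G2) ✓
  (0,2) → (φ(0),φ(2)) = (0,3) ∈ E(G2) ✓
  (0,3) → (φ(0),φ(3)) = (1,3) ∈ E(G2) ✓
  (1,2) → (φ(1),φ(2)) = (0,4) ∈ E(G2) ✓
  (2,3) → (φ(2),φ(3)) = (0,1) ∈ E(G2) ✓
  (2,4) → (φ(2),φ(4)) = (0,2) ∈ E(G2) ✓
All 6 edges of G1 map to edges of G2, and |E(G1)| = |E(G2)| = 6, so φ is a bijection on edges as well as vertices. Hence G1 ≅ G2.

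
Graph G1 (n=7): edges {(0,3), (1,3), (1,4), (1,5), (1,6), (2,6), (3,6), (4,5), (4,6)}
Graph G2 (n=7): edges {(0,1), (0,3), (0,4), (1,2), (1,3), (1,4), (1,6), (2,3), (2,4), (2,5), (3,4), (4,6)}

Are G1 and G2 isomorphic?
No, not isomorphic

The graphs are NOT isomorphic.

Degrees in G1: deg(0)=1, deg(1)=4, deg(2)=1, deg(3)=3, deg(4)=3, deg(5)=2, deg(6)=4.
Sorted degree sequence of G1: [4, 4, 3, 3, 2, 1, 1].
Degrees in G2: deg(0)=3, deg(1)=5, deg(2)=4, deg(3)=4, deg(4)=5, deg(5)=1, deg(6)=2.
Sorted degree sequence of G2: [5, 5, 4, 4, 3, 2, 1].
The (sorted) degree sequence is an isomorphism invariant, so since G1 and G2 have different degree sequences they cannot be isomorphic.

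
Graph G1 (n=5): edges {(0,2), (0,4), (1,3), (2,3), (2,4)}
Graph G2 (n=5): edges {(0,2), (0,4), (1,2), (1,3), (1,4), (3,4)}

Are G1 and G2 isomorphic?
No, not isomorphic

The graphs are NOT isomorphic.

Degrees in G1: deg(0)=2, deg(1)=1, deg(2)=3, deg(3)=2, deg(4)=2.
Sorted degree sequence of G1: [3, 2, 2, 2, 1].
Degrees in G2: deg(0)=2, deg(1)=3, deg(2)=2, deg(3)=2, deg(4)=3.
Sorted degree sequence of G2: [3, 3, 2, 2, 2].
The (sorted) degree sequence is an isomorphism invariant, so since G1 and G2 have different degree sequences they cannot be isomorphic.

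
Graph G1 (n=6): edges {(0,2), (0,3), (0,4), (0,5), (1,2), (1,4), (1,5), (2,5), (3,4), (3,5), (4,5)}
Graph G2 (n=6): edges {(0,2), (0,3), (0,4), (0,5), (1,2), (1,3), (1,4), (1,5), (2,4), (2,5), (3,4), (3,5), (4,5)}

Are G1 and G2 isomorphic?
No, not isomorphic

The graphs are NOT isomorphic.

Counting edges: G1 has 11 edge(s); G2 has 13 edge(s).
Edge count is an isomorphism invariant (a bijection on vertices induces a bijection on edges), so differing edge counts rule out isomorphism.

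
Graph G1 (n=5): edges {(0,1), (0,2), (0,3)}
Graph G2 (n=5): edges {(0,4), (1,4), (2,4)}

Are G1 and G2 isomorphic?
Yes, isomorphic

The graphs are isomorphic.
One valid mapping φ: V(G1) → V(G2): 0→4, 1→0, 2→1, 3→2, 4→3

Verify φ preserves adjacency — for each edge of G1, its image is an edge of G2:
  (0,1) → (φ(0),φ(1)) = (0,4) ∈ E(G2) ✓
  (0,2) → (φ(0),φ(2)) = (1,4) ∈ E(G2) ✓
  (0,3) → (φ(0),φ(3)) = (2,4) ∈ E(G2) ✓
All 3 edges of G1 map to edges of G2, and |E(G1)| = |E(G2)| = 3, so φ is a bijection on edges as well as vertices. Hence G1 ≅ G2.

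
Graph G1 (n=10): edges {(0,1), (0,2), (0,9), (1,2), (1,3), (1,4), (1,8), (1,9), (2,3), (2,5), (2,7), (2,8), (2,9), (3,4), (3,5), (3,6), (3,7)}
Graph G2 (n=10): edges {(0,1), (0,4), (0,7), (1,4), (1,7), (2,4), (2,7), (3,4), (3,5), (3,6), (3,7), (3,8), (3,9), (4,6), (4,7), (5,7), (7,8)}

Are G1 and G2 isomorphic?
Yes, isomorphic

The graphs are isomorphic.
One valid mapping φ: V(G1) → V(G2): 0→1, 1→4, 2→7, 3→3, 4→6, 5→8, 6→9, 7→5, 8→2, 9→0

Verify φ preserves adjacency — for each edge of G1, its image is an edge of G2:
  (0,1) → (φ(0),φ(1)) = (1,4) ∈ E(G2) ✓
  (0,2) → (φ(0),φ(2)) = (1,7) ∈ E(G2) ✓
  (0,9) → (φ(0),φ(9)) = (0,1) ∈ E(G2) ✓
  (1,2) → (φ(1),φ(2)) = (4,7) ∈ E(G2) ✓
  (1,3) → (φ(1),φ(3)) = (3,4) ∈ E(G2) ✓
  (1,4) → (φ(1),φ(4)) = (4,6) ∈ E(G2) ✓
  (1,8) → (φ(1),φ(8)) = (2,4) ∈ E(G2) ✓
  (1,9) → (φ(1),φ(9)) = (0,4) ∈ E(G2) ✓
  (2,3) → (φ(2),φ(3)) = (3,7) ∈ E(G2) ✓
  (2,5) → (φ(2),φ(5)) = (7,8) ∈ E(G2) ✓
  (2,7) → (φ(2),φ(7)) = (5,7) ∈ E(G2) ✓
  (2,8) → (φ(2),φ(8)) = (2,7) ∈ E(G2) ✓
  (2,9) → (φ(2),φ(9)) = (0,7) ∈ E(G2) ✓
  (3,4) → (φ(3),φ(4)) = (3,6) ∈ E(G2) ✓
  (3,5) → (φ(3),φ(5)) = (3,8) ∈ E(G2) ✓
  (3,6) → (φ(3),φ(6)) = (3,9) ∈ E(G2) ✓
  (3,7) → (φ(3),φ(7)) = (3,5) ∈ E(G2) ✓
All 17 edges of G1 map to edges of G2, and |E(G1)| = |E(G2)| = 17, so φ is a bijection on edges as well as vertices. Hence G1 ≅ G2.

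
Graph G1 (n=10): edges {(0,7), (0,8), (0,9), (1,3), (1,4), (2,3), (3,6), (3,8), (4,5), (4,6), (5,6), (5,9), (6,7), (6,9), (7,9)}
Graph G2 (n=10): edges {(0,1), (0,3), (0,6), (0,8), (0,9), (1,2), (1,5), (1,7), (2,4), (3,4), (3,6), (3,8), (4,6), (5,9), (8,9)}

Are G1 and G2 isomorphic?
Yes, isomorphic

The graphs are isomorphic.
One valid mapping φ: V(G1) → V(G2): 0→4, 1→5, 2→7, 3→1, 4→9, 5→8, 6→0, 7→6, 8→2, 9→3

Verify φ preserves adjacency — for each edge of G1, its image is an edge of G2:
  (0,7) → (φ(0),φ(7)) = (4,6) ∈ E(G2) ✓
  (0,8) → (φ(0),φ(8)) = (2,4) ∈ E(G2) ✓
  (0,9) → (φ(0),φ(9)) = (3,4) ∈ E(G2) ✓
  (1,3) → (φ(1),φ(3)) = (1,5) ∈ E(G2) ✓
  (1,4) → (φ(1),φ(4)) = (5,9) ∈ E(G2) ✓
  (2,3) → (φ(2),φ(3)) = (1,7) ∈ E(G2) ✓
  (3,6) → (φ(3),φ(6)) = (0,1) ∈ E(G2) ✓
  (3,8) → (φ(3),φ(8)) = (1,2) ∈ E(G2) ✓
  (4,5) → (φ(4),φ(5)) = (8,9) ∈ E(G2) ✓
  (4,6) → (φ(4),φ(6)) = (0,9) ∈ E(G2) ✓
  (5,6) → (φ(5),φ(6)) = (0,8) ∈ E(G2) ✓
  (5,9) → (φ(5),φ(9)) = (3,8) ∈ E(G2) ✓
  (6,7) → (φ(6),φ(7)) = (0,6) ∈ E(G2) ✓
  (6,9) → (φ(6),φ(9)) = (0,3) ∈ E(G2) ✓
  (7,9) → (φ(7),φ(9)) = (3,6) ∈ E(G2) ✓
All 15 edges of G1 map to edges of G2, and |E(G1)| = |E(G2)| = 15, so φ is a bijection on edges as well as vertices. Hence G1 ≅ G2.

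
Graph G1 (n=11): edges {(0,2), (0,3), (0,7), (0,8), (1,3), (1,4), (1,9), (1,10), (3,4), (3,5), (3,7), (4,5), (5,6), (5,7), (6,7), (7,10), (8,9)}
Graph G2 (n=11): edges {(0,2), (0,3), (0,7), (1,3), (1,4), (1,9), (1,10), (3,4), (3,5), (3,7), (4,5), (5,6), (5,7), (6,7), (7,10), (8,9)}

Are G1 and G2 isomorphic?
No, not isomorphic

The graphs are NOT isomorphic.

Counting edges: G1 has 17 edge(s); G2 has 16 edge(s).
Edge count is an isomorphism invariant (a bijection on vertices induces a bijection on edges), so differing edge counts rule out isomorphism.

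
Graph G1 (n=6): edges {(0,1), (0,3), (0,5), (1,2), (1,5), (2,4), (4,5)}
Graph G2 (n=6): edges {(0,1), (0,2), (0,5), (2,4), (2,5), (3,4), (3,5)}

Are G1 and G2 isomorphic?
Yes, isomorphic

The graphs are isomorphic.
One valid mapping φ: V(G1) → V(G2): 0→0, 1→5, 2→3, 3→1, 4→4, 5→2

Verify φ preserves adjacency — for each edge of G1, its image is an edge of G2:
  (0,1) → (φ(0),φ(1)) = (0,5) ∈ E(G2) ✓
  (0,3) → (φ(0),φ(3)) = (0,1) ∈ E(G2) ✓
  (0,5) → (φ(0),φ(5)) = (0,2) ∈ E(G2) ✓
  (1,2) → (φ(1),φ(2)) = (3,5) ∈ E(G2) ✓
  (1,5) → (φ(1),φ(5)) = (2,5) ∈ E(G2) ✓
  (2,4) → (φ(2),φ(4)) = (3,4) ∈ E(G2) ✓
  (4,5) → (φ(4),φ(5)) = (2,4) ∈ E(G2) ✓
All 7 edges of G1 map to edges of G2, and |E(G1)| = |E(G2)| = 7, so φ is a bijection on edges as well as vertices. Hence G1 ≅ G2.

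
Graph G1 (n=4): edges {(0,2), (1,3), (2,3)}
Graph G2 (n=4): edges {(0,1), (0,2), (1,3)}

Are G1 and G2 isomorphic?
Yes, isomorphic

The graphs are isomorphic.
One valid mapping φ: V(G1) → V(G2): 0→3, 1→2, 2→1, 3→0

Verify φ preserves adjacency — for each edge of G1, its image is an edge of G2:
  (0,2) → (φ(0),φ(2)) = (1,3) ∈ E(G2) ✓
  (1,3) → (φ(1),φ(3)) = (0,2) ∈ E(G2) ✓
  (2,3) → (φ(2),φ(3)) = (0,1) ∈ E(G2) ✓
All 3 edges of G1 map to edges of G2, and |E(G1)| = |E(G2)| = 3, so φ is a bijection on edges as well as vertices. Hence G1 ≅ G2.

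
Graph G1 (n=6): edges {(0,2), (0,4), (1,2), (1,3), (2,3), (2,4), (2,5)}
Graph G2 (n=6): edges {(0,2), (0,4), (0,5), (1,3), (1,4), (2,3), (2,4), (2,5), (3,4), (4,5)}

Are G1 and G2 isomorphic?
No, not isomorphic

The graphs are NOT isomorphic.

Degrees in G1: deg(0)=2, deg(1)=2, deg(2)=5, deg(3)=2, deg(4)=2, deg(5)=1.
Sorted degree sequence of G1: [5, 2, 2, 2, 2, 1].
Degrees in G2: deg(0)=3, deg(1)=2, deg(2)=4, deg(3)=3, deg(4)=5, deg(5)=3.
Sorted degree sequence of G2: [5, 4, 3, 3, 3, 2].
The (sorted) degree sequence is an isomorphism invariant, so since G1 and G2 have different degree sequences they cannot be isomorphic.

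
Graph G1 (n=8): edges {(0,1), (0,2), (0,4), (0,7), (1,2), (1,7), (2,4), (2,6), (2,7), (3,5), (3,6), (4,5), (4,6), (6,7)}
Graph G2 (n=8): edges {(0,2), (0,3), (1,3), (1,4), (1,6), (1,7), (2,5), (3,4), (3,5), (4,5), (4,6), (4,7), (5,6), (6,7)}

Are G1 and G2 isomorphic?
Yes, isomorphic

The graphs are isomorphic.
One valid mapping φ: V(G1) → V(G2): 0→6, 1→7, 2→4, 3→0, 4→5, 5→2, 6→3, 7→1

Verify φ preserves adjacency — for each edge of G1, its image is an edge of G2:
  (0,1) → (φ(0),φ(1)) = (6,7) ∈ E(G2) ✓
  (0,2) → (φ(0),φ(2)) = (4,6) ∈ E(G2) ✓
  (0,4) → (φ(0),φ(4)) = (5,6) ∈ E(G2) ✓
  (0,7) → (φ(0),φ(7)) = (1,6) ∈ E(G2) ✓
  (1,2) → (φ(1),φ(2)) = (4,7) ∈ E(G2) ✓
  (1,7) → (φ(1),φ(7)) = (1,7) ∈ E(G2) ✓
  (2,4) → (φ(2),φ(4)) = (4,5) ∈ E(G2) ✓
  (2,6) → (φ(2),φ(6)) = (3,4) ∈ E(G2) ✓
  (2,7) → (φ(2),φ(7)) = (1,4) ∈ E(G2) ✓
  (3,5) → (φ(3),φ(5)) = (0,2) ∈ E(G2) ✓
  (3,6) → (φ(3),φ(6)) = (0,3) ∈ E(G2) ✓
  (4,5) → (φ(4),φ(5)) = (2,5) ∈ E(G2) ✓
  (4,6) → (φ(4),φ(6)) = (3,5) ∈ E(G2) ✓
  (6,7) → (φ(6),φ(7)) = (1,3) ∈ E(G2) ✓
All 14 edges of G1 map to edges of G2, and |E(G1)| = |E(G2)| = 14, so φ is a bijection on edges as well as vertices. Hence G1 ≅ G2.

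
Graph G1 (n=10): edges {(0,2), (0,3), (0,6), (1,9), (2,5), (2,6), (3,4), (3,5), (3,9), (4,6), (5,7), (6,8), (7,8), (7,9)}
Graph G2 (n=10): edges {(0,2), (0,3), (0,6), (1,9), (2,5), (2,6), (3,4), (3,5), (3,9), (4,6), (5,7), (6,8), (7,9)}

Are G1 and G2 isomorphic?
No, not isomorphic

The graphs are NOT isomorphic.

Counting edges: G1 has 14 edge(s); G2 has 13 edge(s).
Edge count is an isomorphism invariant (a bijection on vertices induces a bijection on edges), so differing edge counts rule out isomorphism.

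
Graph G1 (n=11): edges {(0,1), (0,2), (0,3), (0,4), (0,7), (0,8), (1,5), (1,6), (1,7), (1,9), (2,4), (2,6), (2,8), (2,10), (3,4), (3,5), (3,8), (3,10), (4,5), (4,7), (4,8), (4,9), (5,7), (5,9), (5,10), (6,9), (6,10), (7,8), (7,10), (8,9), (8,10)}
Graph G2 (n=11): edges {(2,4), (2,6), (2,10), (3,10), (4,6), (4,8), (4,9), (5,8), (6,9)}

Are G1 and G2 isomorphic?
No, not isomorphic

The graphs are NOT isomorphic.

Connected components of G1: 1 component(s) with vertex sets [[0, 1, 2, 3, 4, 5, 6, 7, 8, 9, 10]], sizes [11].
Connected components of G2: 4 component(s) with vertex sets [[0], [1], [7], [2, 3, 4, 5, 6, 8, 9, 10]], sizes [1, 1, 1, 8].
The number of connected components (and the multiset of component sizes) is an isomorphism invariant — an isomorphism maps each component of G1 bijectively onto a component of G2. Since G1 has 1 component(s) and G2 has 4, they cannot be isomorphic.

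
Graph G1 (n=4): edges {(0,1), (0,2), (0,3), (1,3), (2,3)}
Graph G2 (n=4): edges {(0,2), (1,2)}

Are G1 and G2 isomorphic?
No, not isomorphic

The graphs are NOT isomorphic.

Counting triangles (3-cliques): G1 has 2, G2 has 0.
Triangle count is an isomorphism invariant, so differing triangle counts rule out isomorphism.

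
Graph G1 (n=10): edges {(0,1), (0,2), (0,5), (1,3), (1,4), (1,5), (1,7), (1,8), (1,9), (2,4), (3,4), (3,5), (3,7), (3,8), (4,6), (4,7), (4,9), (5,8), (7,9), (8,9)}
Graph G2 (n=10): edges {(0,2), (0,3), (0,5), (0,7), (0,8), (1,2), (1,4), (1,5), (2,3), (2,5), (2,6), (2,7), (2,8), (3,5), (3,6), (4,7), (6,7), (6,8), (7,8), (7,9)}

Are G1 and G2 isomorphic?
Yes, isomorphic

The graphs are isomorphic.
One valid mapping φ: V(G1) → V(G2): 0→1, 1→2, 2→4, 3→0, 4→7, 5→5, 6→9, 7→8, 8→3, 9→6

Verify φ preserves adjacency — for each edge of G1, its image is an edge of G2:
  (0,1) → (φ(0),φ(1)) = (1,2) ∈ E(G2) ✓
  (0,2) → (φ(0),φ(2)) = (1,4) ∈ E(G2) ✓
  (0,5) → (φ(0),φ(5)) = (1,5) ∈ E(G2) ✓
  (1,3) → (φ(1),φ(3)) = (0,2) ∈ E(G2) ✓
  (1,4) → (φ(1),φ(4)) = (2,7) ∈ E(G2) ✓
  (1,5) → (φ(1),φ(5)) = (2,5) ∈ E(G2) ✓
  (1,7) → (φ(1),φ(7)) = (2,8) ∈ E(G2) ✓
  (1,8) → (φ(1),φ(8)) = (2,3) ∈ E(G2) ✓
  (1,9) → (φ(1),φ(9)) = (2,6) ∈ E(G2) ✓
  (2,4) → (φ(2),φ(4)) = (4,7) ∈ E(G2) ✓
  (3,4) → (φ(3),φ(4)) = (0,7) ∈ E(G2) ✓
  (3,5) → (φ(3),φ(5)) = (0,5) ∈ E(G2) ✓
  (3,7) → (φ(3),φ(7)) = (0,8) ∈ E(G2) ✓
  (3,8) → (φ(3),φ(8)) = (0,3) ∈ E(G2) ✓
  (4,6) → (φ(4),φ(6)) = (7,9) ∈ E(G2) ✓
  (4,7) → (φ(4),φ(7)) = (7,8) ∈ E(G2) ✓
  (4,9) → (φ(4),φ(9)) = (6,7) ∈ E(G2) ✓
  (5,8) → (φ(5),φ(8)) = (3,5) ∈ E(G2) ✓
  (7,9) → (φ(7),φ(9)) = (6,8) ∈ E(G2) ✓
  (8,9) → (φ(8),φ(9)) = (3,6) ∈ E(G2) ✓
All 20 edges of G1 map to edges of G2, and |E(G1)| = |E(G2)| = 20, so φ is a bijection on edges as well as vertices. Hence G1 ≅ G2.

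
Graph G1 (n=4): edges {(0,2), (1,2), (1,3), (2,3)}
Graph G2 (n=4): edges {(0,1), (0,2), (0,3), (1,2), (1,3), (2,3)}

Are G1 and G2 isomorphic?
No, not isomorphic

The graphs are NOT isomorphic.

Counting edges: G1 has 4 edge(s); G2 has 6 edge(s).
Edge count is an isomorphism invariant (a bijection on vertices induces a bijection on edges), so differing edge counts rule out isomorphism.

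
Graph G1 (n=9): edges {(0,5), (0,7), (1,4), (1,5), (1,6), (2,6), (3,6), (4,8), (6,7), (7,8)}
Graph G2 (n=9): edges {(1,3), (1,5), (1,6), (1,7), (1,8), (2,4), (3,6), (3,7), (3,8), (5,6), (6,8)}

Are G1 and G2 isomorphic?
No, not isomorphic

The graphs are NOT isomorphic.

Degrees in G1: deg(0)=2, deg(1)=3, deg(2)=1, deg(3)=1, deg(4)=2, deg(5)=2, deg(6)=4, deg(7)=3, deg(8)=2.
Sorted degree sequence of G1: [4, 3, 3, 2, 2, 2, 2, 1, 1].
Degrees in G2: deg(0)=0, deg(1)=5, deg(2)=1, deg(3)=4, deg(4)=1, deg(5)=2, deg(6)=4, deg(7)=2, deg(8)=3.
Sorted degree sequence of G2: [5, 4, 4, 3, 2, 2, 1, 1, 0].
The (sorted) degree sequence is an isomorphism invariant, so since G1 and G2 have different degree sequences they cannot be isomorphic.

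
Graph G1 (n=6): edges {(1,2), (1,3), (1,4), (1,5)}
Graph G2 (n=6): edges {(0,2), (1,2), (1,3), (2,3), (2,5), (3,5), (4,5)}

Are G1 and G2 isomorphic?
No, not isomorphic

The graphs are NOT isomorphic.

Counting triangles (3-cliques): G1 has 0, G2 has 2.
Triangle count is an isomorphism invariant, so differing triangle counts rule out isomorphism.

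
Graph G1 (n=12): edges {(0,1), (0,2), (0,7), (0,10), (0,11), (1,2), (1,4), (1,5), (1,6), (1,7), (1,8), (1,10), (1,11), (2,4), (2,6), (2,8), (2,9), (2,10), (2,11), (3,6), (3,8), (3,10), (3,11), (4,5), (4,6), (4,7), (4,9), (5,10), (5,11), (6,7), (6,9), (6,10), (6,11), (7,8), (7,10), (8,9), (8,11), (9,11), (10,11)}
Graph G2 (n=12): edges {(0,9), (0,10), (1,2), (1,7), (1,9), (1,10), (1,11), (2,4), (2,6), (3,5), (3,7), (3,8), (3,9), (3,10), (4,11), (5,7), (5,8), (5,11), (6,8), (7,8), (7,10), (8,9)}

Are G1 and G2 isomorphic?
No, not isomorphic

The graphs are NOT isomorphic.

Counting triangles (3-cliques): G1 has 45, G2 has 7.
Triangle count is an isomorphism invariant, so differing triangle counts rule out isomorphism.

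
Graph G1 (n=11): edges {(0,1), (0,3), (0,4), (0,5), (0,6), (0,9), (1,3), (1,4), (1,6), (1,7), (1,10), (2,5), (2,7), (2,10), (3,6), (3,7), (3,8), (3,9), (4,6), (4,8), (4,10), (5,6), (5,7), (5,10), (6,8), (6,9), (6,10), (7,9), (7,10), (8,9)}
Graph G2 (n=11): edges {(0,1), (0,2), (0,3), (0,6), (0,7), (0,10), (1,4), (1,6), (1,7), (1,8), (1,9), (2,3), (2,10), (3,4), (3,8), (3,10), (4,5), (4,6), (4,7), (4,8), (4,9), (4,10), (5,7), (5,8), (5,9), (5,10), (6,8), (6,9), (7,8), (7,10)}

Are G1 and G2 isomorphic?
Yes, isomorphic

The graphs are isomorphic.
One valid mapping φ: V(G1) → V(G2): 0→8, 1→7, 2→2, 3→1, 4→5, 5→3, 6→4, 7→0, 8→9, 9→6, 10→10

Verify φ preserves adjacency — for each edge of G1, its image is an edge of G2:
  (0,1) → (φ(0),φ(1)) = (7,8) ∈ E(G2) ✓
  (0,3) → (φ(0),φ(3)) = (1,8) ∈ E(G2) ✓
  (0,4) → (φ(0),φ(4)) = (5,8) ∈ E(G2) ✓
  (0,5) → (φ(0),φ(5)) = (3,8) ∈ E(G2) ✓
  (0,6) → (φ(0),φ(6)) = (4,8) ∈ E(G2) ✓
  (0,9) → (φ(0),φ(9)) = (6,8) ∈ E(G2) ✓
  (1,3) → (φ(1),φ(3)) = (1,7) ∈ E(G2) ✓
  (1,4) → (φ(1),φ(4)) = (5,7) ∈ E(G2) ✓
  (1,6) → (φ(1),φ(6)) = (4,7) ∈ E(G2) ✓
  (1,7) → (φ(1),φ(7)) = (0,7) ∈ E(G2) ✓
  (1,10) → (φ(1),φ(10)) = (7,10) ∈ E(G2) ✓
  (2,5) → (φ(2),φ(5)) = (2,3) ∈ E(G2) ✓
  (2,7) → (φ(2),φ(7)) = (0,2) ∈ E(G2) ✓
  (2,10) → (φ(2),φ(10)) = (2,10) ∈ E(G2) ✓
  (3,6) → (φ(3),φ(6)) = (1,4) ∈ E(G2) ✓
  (3,7) → (φ(3),φ(7)) = (0,1) ∈ E(G2) ✓
  (3,8) → (φ(3),φ(8)) = (1,9) ∈ E(G2) ✓
  (3,9) → (φ(3),φ(9)) = (1,6) ∈ E(G2) ✓
  (4,6) → (φ(4),φ(6)) = (4,5) ∈ E(G2) ✓
  (4,8) → (φ(4),φ(8)) = (5,9) ∈ E(G2) ✓
  (4,10) → (φ(4),φ(10)) = (5,10) ∈ E(G2) ✓
  (5,6) → (φ(5),φ(6)) = (3,4) ∈ E(G2) ✓
  (5,7) → (φ(5),φ(7)) = (0,3) ∈ E(G2) ✓
  (5,10) → (φ(5),φ(10)) = (3,10) ∈ E(G2) ✓
  (6,8) → (φ(6),φ(8)) = (4,9) ∈ E(G2) ✓
  (6,9) → (φ(6),φ(9)) = (4,6) ∈ E(G2) ✓
  (6,10) → (φ(6),φ(10)) = (4,10) ∈ E(G2) ✓
  (7,9) → (φ(7),φ(9)) = (0,6) ∈ E(G2) ✓
  (7,10) → (φ(7),φ(10)) = (0,10) ∈ E(G2) ✓
  (8,9) → (φ(8),φ(9)) = (6,9) ∈ E(G2) ✓
All 30 edges of G1 map to edges of G2, and |E(G1)| = |E(G2)| = 30, so φ is a bijection on edges as well as vertices. Hence G1 ≅ G2.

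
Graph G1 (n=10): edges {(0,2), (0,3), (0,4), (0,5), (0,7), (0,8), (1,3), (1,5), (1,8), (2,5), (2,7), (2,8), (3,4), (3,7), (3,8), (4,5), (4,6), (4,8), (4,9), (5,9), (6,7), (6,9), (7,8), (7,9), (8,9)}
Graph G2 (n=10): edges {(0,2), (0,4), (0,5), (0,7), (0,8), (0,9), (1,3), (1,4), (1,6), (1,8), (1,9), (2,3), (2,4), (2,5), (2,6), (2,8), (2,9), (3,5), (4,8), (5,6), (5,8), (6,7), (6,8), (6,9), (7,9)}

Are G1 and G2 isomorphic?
Yes, isomorphic

The graphs are isomorphic.
One valid mapping φ: V(G1) → V(G2): 0→8, 1→3, 2→4, 3→5, 4→6, 5→1, 6→7, 7→0, 8→2, 9→9

Verify φ preserves adjacency — for each edge of G1, its image is an edge of G2:
  (0,2) → (φ(0),φ(2)) = (4,8) ∈ E(G2) ✓
  (0,3) → (φ(0),φ(3)) = (5,8) ∈ E(G2) ✓
  (0,4) → (φ(0),φ(4)) = (6,8) ∈ E(G2) ✓
  (0,5) → (φ(0),φ(5)) = (1,8) ∈ E(G2) ✓
  (0,7) → (φ(0),φ(7)) = (0,8) ∈ E(G2) ✓
  (0,8) → (φ(0),φ(8)) = (2,8) ∈ E(G2) ✓
  (1,3) → (φ(1),φ(3)) = (3,5) ∈ E(G2) ✓
  (1,5) → (φ(1),φ(5)) = (1,3) ∈ E(G2) ✓
  (1,8) → (φ(1),φ(8)) = (2,3) ∈ E(G2) ✓
  (2,5) → (φ(2),φ(5)) = (1,4) ∈ E(G2) ✓
  (2,7) → (φ(2),φ(7)) = (0,4) ∈ E(G2) ✓
  (2,8) → (φ(2),φ(8)) = (2,4) ∈ E(G2) ✓
  (3,4) → (φ(3),φ(4)) = (5,6) ∈ E(G2) ✓
  (3,7) → (φ(3),φ(7)) = (0,5) ∈ E(G2) ✓
  (3,8) → (φ(3),φ(8)) = (2,5) ∈ E(G2) ✓
  (4,5) → (φ(4),φ(5)) = (1,6) ∈ E(G2) ✓
  (4,6) → (φ(4),φ(6)) = (6,7) ∈ E(G2) ✓
  (4,8) → (φ(4),φ(8)) = (2,6) ∈ E(G2) ✓
  (4,9) → (φ(4),φ(9)) = (6,9) ∈ E(G2) ✓
  (5,9) → (φ(5),φ(9)) = (1,9) ∈ E(G2) ✓
  (6,7) → (φ(6),φ(7)) = (0,7) ∈ E(G2) ✓
  (6,9) → (φ(6),φ(9)) = (7,9) ∈ E(G2) ✓
  (7,8) → (φ(7),φ(8)) = (0,2) ∈ E(G2) ✓
  (7,9) → (φ(7),φ(9)) = (0,9) ∈ E(G2) ✓
  (8,9) → (φ(8),φ(9)) = (2,9) ∈ E(G2) ✓
All 25 edges of G1 map to edges of G2, and |E(G1)| = |E(G2)| = 25, so φ is a bijection on edges as well as vertices. Hence G1 ≅ G2.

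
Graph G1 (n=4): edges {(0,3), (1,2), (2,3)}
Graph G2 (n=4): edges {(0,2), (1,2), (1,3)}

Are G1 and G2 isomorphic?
Yes, isomorphic

The graphs are isomorphic.
One valid mapping φ: V(G1) → V(G2): 0→0, 1→3, 2→1, 3→2

Verify φ preserves adjacency — for each edge of G1, its image is an edge of G2:
  (0,3) → (φ(0),φ(3)) = (0,2) ∈ E(G2) ✓
  (1,2) → (φ(1),φ(2)) = (1,3) ∈ E(G2) ✓
  (2,3) → (φ(2),φ(3)) = (1,2) ∈ E(G2) ✓
All 3 edges of G1 map to edges of G2, and |E(G1)| = |E(G2)| = 3, so φ is a bijection on edges as well as vertices. Hence G1 ≅ G2.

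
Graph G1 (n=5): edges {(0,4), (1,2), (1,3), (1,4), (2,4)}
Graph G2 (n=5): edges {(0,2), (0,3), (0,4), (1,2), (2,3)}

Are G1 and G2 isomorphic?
Yes, isomorphic

The graphs are isomorphic.
One valid mapping φ: V(G1) → V(G2): 0→4, 1→2, 2→3, 3→1, 4→0

Verify φ preserves adjacency — for each edge of G1, its image is an edge of G2:
  (0,4) → (φ(0),φ(4)) = (0,4) ∈ E(G2) ✓
  (1,2) → (φ(1),φ(2)) = (2,3) ∈ E(G2) ✓
  (1,3) → (φ(1),φ(3)) = (1,2) ∈ E(G2) ✓
  (1,4) → (φ(1),φ(4)) = (0,2) ∈ E(G2) ✓
  (2,4) → (φ(2),φ(4)) = (0,3) ∈ E(G2) ✓
All 5 edges of G1 map to edges of G2, and |E(G1)| = |E(G2)| = 5, so φ is a bijection on edges as well as vertices. Hence G1 ≅ G2.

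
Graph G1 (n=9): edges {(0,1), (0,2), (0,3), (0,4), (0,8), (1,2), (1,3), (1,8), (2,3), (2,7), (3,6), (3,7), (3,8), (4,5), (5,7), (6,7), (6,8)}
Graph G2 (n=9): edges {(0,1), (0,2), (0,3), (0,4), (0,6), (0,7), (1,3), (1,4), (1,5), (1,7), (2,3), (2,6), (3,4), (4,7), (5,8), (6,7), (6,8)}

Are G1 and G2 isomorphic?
Yes, isomorphic

The graphs are isomorphic.
One valid mapping φ: V(G1) → V(G2): 0→1, 1→4, 2→7, 3→0, 4→5, 5→8, 6→2, 7→6, 8→3

Verify φ preserves adjacency — for each edge of G1, its image is an edge of G2:
  (0,1) → (φ(0),φ(1)) = (1,4) ∈ E(G2) ✓
  (0,2) → (φ(0),φ(2)) = (1,7) ∈ E(G2) ✓
  (0,3) → (φ(0),φ(3)) = (0,1) ∈ E(G2) ✓
  (0,4) → (φ(0),φ(4)) = (1,5) ∈ E(G2) ✓
  (0,8) → (φ(0),φ(8)) = (1,3) ∈ E(G2) ✓
  (1,2) → (φ(1),φ(2)) = (4,7) ∈ E(G2) ✓
  (1,3) → (φ(1),φ(3)) = (0,4) ∈ E(G2) ✓
  (1,8) → (φ(1),φ(8)) = (3,4) ∈ E(G2) ✓
  (2,3) → (φ(2),φ(3)) = (0,7) ∈ E(G2) ✓
  (2,7) → (φ(2),φ(7)) = (6,7) ∈ E(G2) ✓
  (3,6) → (φ(3),φ(6)) = (0,2) ∈ E(G2) ✓
  (3,7) → (φ(3),φ(7)) = (0,6) ∈ E(G2) ✓
  (3,8) → (φ(3),φ(8)) = (0,3) ∈ E(G2) ✓
  (4,5) → (φ(4),φ(5)) = (5,8) ∈ E(G2) ✓
  (5,7) → (φ(5),φ(7)) = (6,8) ∈ E(G2) ✓
  (6,7) → (φ(6),φ(7)) = (2,6) ∈ E(G2) ✓
  (6,8) → (φ(6),φ(8)) = (2,3) ∈ E(G2) ✓
All 17 edges of G1 map to edges of G2, and |E(G1)| = |E(G2)| = 17, so φ is a bijection on edges as well as vertices. Hence G1 ≅ G2.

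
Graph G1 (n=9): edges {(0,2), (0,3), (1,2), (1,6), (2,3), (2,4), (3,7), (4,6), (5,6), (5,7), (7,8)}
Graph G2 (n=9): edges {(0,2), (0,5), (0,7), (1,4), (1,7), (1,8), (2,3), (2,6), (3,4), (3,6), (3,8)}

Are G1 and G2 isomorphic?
Yes, isomorphic

The graphs are isomorphic.
One valid mapping φ: V(G1) → V(G2): 0→6, 1→8, 2→3, 3→2, 4→4, 5→7, 6→1, 7→0, 8→5

Verify φ preserves adjacency — for each edge of G1, its image is an edge of G2:
  (0,2) → (φ(0),φ(2)) = (3,6) ∈ E(G2) ✓
  (0,3) → (φ(0),φ(3)) = (2,6) ∈ E(G2) ✓
  (1,2) → (φ(1),φ(2)) = (3,8) ∈ E(G2) ✓
  (1,6) → (φ(1),φ(6)) = (1,8) ∈ E(G2) ✓
  (2,3) → (φ(2),φ(3)) = (2,3) ∈ E(G2) ✓
  (2,4) → (φ(2),φ(4)) = (3,4) ∈ E(G2) ✓
  (3,7) → (φ(3),φ(7)) = (0,2) ∈ E(G2) ✓
  (4,6) → (φ(4),φ(6)) = (1,4) ∈ E(G2) ✓
  (5,6) → (φ(5),φ(6)) = (1,7) ∈ E(G2) ✓
  (5,7) → (φ(5),φ(7)) = (0,7) ∈ E(G2) ✓
  (7,8) → (φ(7),φ(8)) = (0,5) ∈ E(G2) ✓
All 11 edges of G1 map to edges of G2, and |E(G1)| = |E(G2)| = 11, so φ is a bijection on edges as well as vertices. Hence G1 ≅ G2.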